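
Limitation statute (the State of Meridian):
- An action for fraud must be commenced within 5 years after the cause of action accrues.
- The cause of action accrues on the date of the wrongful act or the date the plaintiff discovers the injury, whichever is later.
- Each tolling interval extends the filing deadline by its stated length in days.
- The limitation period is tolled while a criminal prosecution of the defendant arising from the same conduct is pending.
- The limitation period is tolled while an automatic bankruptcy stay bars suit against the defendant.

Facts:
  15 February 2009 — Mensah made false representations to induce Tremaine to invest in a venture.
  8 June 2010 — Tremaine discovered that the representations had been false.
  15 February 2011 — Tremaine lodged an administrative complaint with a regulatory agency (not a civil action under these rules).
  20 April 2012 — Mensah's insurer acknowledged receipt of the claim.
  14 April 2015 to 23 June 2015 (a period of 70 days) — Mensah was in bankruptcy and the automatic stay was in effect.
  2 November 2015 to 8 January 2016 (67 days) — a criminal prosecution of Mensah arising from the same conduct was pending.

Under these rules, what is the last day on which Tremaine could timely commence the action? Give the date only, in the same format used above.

17 August 2015

The claim accrued on 8 June 2010 — the later of the 15 February 2009 act and the 8 June 2010 discovery.
5 years from 8 June 2010 is 8 June 2015.
The period was tolled for 70 days by the automatic bankruptcy stay (14 April 2015 to 23 June 2015), pushing the deadline to 17 August 2015.
The pending criminal prosecution from 2 November 2015 to 8 January 2016 began after the period had already run on 17 August 2015, so it has no tolling effect.
The other events in the timeline have no effect on the limitation period under the stated rules.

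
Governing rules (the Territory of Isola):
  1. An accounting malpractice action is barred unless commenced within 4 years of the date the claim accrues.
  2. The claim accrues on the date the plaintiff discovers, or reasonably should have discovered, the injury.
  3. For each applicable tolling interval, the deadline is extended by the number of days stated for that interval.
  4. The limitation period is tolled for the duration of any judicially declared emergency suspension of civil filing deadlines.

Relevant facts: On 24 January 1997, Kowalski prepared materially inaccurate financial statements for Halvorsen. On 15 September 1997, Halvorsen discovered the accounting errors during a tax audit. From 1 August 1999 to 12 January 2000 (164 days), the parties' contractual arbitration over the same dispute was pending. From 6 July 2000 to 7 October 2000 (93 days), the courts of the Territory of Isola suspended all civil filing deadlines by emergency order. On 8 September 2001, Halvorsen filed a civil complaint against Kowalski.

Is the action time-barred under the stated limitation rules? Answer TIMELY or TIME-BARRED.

TIMELY

Accrual is tied to discovery, so the period began on 15 September 1997 rather than on 24 January 1997 when the act occurred.
4 years from 15 September 1997 is 15 September 2001.
Because the emergency suspension of filing deadlines ran from 6 July 2000 to 7 October 2000, the deadline is extended by 93 days to 17 December 2001.
Although a pending arbitration ran from 1 August 1999 to 12 January 2000, the stated rules do not make that a tolling event, so it is disregarded.
Halvorsen filed on 8 September 2001, before the 17 December 2001 deadline, so the action is timely.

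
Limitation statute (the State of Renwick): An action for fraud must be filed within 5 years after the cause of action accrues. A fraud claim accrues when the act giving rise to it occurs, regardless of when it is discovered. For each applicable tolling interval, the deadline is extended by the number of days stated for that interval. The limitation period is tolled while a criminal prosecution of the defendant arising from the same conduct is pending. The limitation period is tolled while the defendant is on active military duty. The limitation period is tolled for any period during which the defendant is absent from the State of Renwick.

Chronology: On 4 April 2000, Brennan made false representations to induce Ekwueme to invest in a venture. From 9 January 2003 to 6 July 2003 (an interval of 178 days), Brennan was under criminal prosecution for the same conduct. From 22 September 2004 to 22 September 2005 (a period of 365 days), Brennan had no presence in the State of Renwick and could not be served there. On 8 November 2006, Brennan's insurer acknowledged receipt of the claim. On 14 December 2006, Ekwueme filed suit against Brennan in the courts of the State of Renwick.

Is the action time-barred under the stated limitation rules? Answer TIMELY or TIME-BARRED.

TIME-BARRED

The claim accrued on 4 April 2000, when the wrongful act occurred.
5 years from 4 April 2000 is 4 April 2005.
The period was tolled for 178 days by the pending criminal prosecution (9 January 2003 to 6 July 2003), pushing the deadline to 29 September 2005.
The defendant's absence from the jurisdiction from 22 September 2004 to 22 September 2005 tolled the period for 365 days, extending the deadline to 29 September 2006.
The other events in the timeline have no effect on the limitation period under the stated rules.
Filing on 14 December 2006 missed the 29 September 2006 deadline — the action is time-barred.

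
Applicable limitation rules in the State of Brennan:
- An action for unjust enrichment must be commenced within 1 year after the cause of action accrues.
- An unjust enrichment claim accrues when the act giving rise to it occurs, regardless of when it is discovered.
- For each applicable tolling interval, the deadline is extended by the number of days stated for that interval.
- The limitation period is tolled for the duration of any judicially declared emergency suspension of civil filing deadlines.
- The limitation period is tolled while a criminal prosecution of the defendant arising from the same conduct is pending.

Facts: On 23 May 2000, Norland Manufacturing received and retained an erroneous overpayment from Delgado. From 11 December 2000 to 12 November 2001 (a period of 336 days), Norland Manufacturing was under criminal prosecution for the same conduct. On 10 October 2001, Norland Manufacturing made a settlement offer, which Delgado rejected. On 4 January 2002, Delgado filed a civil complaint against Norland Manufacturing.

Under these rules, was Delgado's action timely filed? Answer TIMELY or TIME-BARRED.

The limitation period began to run on 23 May 2000.
The untolled deadline — 1 year after 23 May 2000 — is 23 May 2001.
Because the pending criminal prosecution ran from 11 December 2000 to 12 November 2001, the deadline is extended by 336 days to 24 April 2002.
The other events in the timeline have no effect on the limitation period under the stated rules.
Filing on 4 January 2002 beat the 24 April 2002 deadline — the action is timely.

TIMELY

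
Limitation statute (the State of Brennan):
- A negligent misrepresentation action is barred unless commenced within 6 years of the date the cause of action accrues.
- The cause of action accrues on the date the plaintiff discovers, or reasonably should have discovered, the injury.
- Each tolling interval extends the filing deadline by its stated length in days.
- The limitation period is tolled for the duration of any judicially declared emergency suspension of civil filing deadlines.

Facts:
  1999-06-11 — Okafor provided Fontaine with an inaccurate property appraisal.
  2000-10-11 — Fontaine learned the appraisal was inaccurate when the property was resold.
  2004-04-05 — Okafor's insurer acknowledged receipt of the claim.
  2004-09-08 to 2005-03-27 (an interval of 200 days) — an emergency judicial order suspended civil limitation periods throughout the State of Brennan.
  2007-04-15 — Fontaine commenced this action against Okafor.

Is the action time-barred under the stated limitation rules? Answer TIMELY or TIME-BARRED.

TIMELY

The claim did not accrue until Fontaine discovered the injury on 2000-10-11; the 1999-06-11 act date does not start the clock under the stated rule.
The untolled deadline — 6 years after 2000-10-11 — is 2006-10-11.
Because the emergency suspension of filing deadlines ran from 2004-09-08 to 2005-03-27, the deadline is extended by 200 days to 2007-04-29.
The other events in the timeline have no effect on the limitation period under the stated rules.
Fontaine filed on 2007-04-15, before the 2007-04-29 deadline, so the action is timely.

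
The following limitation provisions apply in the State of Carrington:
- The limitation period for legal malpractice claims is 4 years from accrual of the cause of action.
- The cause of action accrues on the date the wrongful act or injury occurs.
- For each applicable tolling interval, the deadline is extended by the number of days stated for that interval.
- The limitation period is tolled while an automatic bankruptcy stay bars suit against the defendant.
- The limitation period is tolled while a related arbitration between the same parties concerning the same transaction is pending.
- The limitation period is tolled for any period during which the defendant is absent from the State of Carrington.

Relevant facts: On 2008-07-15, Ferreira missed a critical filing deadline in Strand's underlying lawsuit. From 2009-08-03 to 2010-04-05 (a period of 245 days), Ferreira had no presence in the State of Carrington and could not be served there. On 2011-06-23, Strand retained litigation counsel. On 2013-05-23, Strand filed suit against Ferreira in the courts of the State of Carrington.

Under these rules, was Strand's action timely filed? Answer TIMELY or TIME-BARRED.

The claim accrued on 2008-07-15, when the wrongful act occurred.
Adding the 4 years base period to 2008-07-15 gives a deadline of 2012-07-15, before any tolling.
The defendant's absence from the jurisdiction from 2009-08-03 to 2010-04-05 tolled the period for 245 days, extending the deadline to 2013-03-17.
None of the other events listed affects the running of the period under the stated rules.
Filing on 2013-05-23 missed the 2013-03-17 deadline — the action is time-barred.

TIME-BARRED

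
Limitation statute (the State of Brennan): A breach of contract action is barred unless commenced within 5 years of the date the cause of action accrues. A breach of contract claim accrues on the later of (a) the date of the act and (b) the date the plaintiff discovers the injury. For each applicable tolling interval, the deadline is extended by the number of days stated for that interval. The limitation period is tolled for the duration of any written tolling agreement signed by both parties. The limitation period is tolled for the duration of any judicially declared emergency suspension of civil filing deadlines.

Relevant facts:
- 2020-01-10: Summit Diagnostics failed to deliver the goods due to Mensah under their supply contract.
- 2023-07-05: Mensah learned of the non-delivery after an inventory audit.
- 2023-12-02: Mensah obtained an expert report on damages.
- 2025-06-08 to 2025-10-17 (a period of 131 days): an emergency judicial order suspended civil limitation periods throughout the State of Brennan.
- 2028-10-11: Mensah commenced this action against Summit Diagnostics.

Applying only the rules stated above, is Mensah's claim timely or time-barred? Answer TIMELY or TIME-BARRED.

TIMELY

Taking the later of the act (2020-01-10) and discovery (2023-07-05), the claim accrued on 2023-07-05.
Adding the 5 years base period to 2023-07-05 gives a deadline of 2028-07-05, before any tolling.
Because the emergency suspension of filing deadlines ran from 2025-06-08 to 2025-10-17, the deadline is extended by 131 days to 2028-11-13.
Nothing else in the chronology tolls or restarts the period.
Mensah filed on 2028-10-11, before the 2028-11-13 deadline, so the action is timely.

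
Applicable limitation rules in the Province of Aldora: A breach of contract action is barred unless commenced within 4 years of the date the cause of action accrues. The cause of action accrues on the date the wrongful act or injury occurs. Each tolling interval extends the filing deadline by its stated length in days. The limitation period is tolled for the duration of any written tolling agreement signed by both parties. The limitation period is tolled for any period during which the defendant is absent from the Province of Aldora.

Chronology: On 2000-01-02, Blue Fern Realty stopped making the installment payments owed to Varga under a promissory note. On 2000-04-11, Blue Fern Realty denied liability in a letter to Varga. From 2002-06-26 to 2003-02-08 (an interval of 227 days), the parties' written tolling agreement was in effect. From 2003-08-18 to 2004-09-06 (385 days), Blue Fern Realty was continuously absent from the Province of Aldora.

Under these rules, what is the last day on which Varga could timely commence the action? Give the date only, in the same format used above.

2005-09-05

The claim accrued on 2000-01-02, when the wrongful act occurred.
Adding the 4 years base period to 2000-01-02 gives a deadline of 2004-01-02, before any tolling.
Because the written tolling agreement ran from 2002-06-26 to 2003-02-08, the deadline is extended by 227 days to 2004-08-16.
Because the defendant's absence from the jurisdiction ran from 2003-08-18 to 2004-09-06, the deadline is extended by 385 days to 2005-09-05.
The other events in the timeline have no effect on the limitation period under the stated rules.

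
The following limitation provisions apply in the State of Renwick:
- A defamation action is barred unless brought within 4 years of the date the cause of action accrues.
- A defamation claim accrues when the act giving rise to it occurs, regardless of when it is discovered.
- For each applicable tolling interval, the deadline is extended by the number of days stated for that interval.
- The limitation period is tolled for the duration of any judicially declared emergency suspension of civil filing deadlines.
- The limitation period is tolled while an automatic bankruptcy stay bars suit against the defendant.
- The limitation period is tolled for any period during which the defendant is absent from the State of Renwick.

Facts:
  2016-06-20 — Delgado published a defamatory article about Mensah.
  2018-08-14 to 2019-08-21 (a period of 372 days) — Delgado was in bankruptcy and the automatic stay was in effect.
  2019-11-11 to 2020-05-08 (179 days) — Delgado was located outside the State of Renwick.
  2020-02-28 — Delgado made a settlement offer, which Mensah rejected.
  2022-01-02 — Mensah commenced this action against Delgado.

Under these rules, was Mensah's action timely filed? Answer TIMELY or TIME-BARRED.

The cause of action accrued on 2016-06-20, the date of the act.
4 years from 2016-06-20 is 2020-06-20.
Because the automatic bankruptcy stay ran from 2018-08-14 to 2019-08-21, the deadline is extended by 372 days to 2021-06-27.
The defendant's absence from the jurisdiction from 2019-11-11 to 2020-05-08 tolled the period for 179 days, extending the deadline to 2021-12-23.
Nothing else in the chronology tolls or restarts the period.
The 2022-01-02 filing falls after the 2021-12-23 deadline; the claim is time-barred.

TIME-BARRED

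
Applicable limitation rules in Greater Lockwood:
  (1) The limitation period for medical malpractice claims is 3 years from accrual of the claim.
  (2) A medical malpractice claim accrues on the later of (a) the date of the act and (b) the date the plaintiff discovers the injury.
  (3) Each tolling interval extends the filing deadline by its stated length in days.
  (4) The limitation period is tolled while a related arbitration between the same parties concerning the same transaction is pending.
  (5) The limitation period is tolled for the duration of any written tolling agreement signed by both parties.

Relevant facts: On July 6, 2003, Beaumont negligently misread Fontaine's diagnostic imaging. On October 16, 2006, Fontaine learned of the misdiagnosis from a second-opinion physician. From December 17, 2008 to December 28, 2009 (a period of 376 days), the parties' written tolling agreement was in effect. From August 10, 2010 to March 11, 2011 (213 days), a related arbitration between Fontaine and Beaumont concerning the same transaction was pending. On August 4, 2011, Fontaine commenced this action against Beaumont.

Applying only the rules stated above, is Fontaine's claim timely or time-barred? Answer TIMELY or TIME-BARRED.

Taking the later of the act (July 6, 2003) and discovery (October 16, 2006), the claim accrued on October 16, 2006.
Adding the 3 years base period to October 16, 2006 gives a deadline of October 16, 2009, before any tolling.
The period was tolled for 376 days by the written tolling agreement (December 17, 2008 to December 28, 2009), pushing the deadline to October 27, 2010.
Because the pending related arbitration ran from August 10, 2010 to March 11, 2011, the deadline is extended by 213 days to May 28, 2011.
Filing on August 4, 2011 missed the May 28, 2011 deadline — the action is time-barred.

TIME-BARRED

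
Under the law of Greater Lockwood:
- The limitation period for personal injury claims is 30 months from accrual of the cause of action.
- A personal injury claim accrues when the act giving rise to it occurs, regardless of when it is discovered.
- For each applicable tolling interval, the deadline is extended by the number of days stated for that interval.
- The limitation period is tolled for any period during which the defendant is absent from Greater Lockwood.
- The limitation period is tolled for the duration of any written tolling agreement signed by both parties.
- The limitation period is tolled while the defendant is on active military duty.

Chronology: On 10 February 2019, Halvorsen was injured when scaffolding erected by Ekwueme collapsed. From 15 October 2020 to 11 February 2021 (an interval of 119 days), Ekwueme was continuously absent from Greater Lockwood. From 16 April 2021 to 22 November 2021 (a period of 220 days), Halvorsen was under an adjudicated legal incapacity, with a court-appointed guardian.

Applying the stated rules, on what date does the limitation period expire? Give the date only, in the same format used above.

The claim accrued on 10 February 2019, when the wrongful act occurred.
Adding the 30 months base period to 10 February 2019 gives a deadline of 10 August 2021, before any tolling.
Because the defendant's absence from the jurisdiction ran from 15 October 2020 to 11 February 2021, the deadline is extended by 119 days to 7 December 2021.
No stated provision tolls the period for the plaintiff's incapacity, so the interval from 16 April 2021 to 22 November 2021 has no effect on the deadline.

7 December 2021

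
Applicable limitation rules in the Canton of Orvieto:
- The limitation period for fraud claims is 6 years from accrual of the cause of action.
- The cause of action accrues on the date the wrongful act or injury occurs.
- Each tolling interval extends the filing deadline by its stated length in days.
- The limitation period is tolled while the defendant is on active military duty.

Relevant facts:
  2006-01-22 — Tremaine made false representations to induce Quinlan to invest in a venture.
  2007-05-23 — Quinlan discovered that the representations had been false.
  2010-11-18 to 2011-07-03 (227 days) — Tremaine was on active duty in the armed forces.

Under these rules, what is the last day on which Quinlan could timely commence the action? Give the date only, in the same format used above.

Accrual is governed by the date of the act, so the period began to run on 2006-01-22; the later discovery on 2007-05-23 is irrelevant under the stated rule.
6 years from 2006-01-22 is 2012-01-22.
Because the defendant's active military service ran from 2010-11-18 to 2011-07-03, the deadline is extended by 227 days to 2012-09-05.

2012-09-05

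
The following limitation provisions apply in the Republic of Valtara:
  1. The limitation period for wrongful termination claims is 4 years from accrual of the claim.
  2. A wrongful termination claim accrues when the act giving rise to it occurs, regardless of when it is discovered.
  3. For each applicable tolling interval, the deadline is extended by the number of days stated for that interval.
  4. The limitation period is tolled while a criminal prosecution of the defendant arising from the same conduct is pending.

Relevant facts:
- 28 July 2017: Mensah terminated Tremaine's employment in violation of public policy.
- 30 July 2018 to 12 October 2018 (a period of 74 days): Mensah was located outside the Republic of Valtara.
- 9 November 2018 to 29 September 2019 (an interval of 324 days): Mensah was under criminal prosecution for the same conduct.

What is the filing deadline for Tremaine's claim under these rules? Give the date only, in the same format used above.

The claim accrued on 28 July 2017, the date of the act.
Adding the 4 years base period to 28 July 2017 gives a deadline of 28 July 2021, before any tolling.
The pending criminal prosecution from 9 November 2018 to 29 September 2019 tolled the period for 324 days, extending the deadline to 17 June 2022.
Although the defendant's absence ran from 30 July 2018 to 12 October 2018, the stated rules do not make that a tolling event, so it is disregarded.

17 June 2022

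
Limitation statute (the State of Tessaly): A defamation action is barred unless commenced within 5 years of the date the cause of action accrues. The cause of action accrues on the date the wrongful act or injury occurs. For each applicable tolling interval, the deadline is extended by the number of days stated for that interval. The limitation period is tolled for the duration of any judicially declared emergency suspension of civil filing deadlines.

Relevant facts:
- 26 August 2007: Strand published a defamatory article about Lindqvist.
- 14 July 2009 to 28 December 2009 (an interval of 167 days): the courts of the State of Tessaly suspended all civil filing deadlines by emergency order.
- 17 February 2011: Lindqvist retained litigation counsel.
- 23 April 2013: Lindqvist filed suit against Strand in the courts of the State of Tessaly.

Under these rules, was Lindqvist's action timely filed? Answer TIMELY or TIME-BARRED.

TIME-BARRED

The limitation period began to run on 26 August 2007.
The untolled deadline — 5 years after 26 August 2007 — is 26 August 2012.
Because the emergency suspension of filing deadlines ran from 14 July 2009 to 28 December 2009, the deadline is extended by 167 days to 9 February 2013.
The other events in the timeline have no effect on the limitation period under the stated rules.
Filing on 23 April 2013 missed the 9 February 2013 deadline — the action is time-barred.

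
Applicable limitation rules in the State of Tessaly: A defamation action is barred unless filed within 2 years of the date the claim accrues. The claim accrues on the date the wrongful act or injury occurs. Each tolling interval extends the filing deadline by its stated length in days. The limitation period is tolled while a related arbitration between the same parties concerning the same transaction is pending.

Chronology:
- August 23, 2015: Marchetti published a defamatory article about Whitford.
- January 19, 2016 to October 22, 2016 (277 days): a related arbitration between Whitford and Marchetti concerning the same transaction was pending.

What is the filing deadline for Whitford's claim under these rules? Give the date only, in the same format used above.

The claim accrued on August 23, 2015, when the wrongful act occurred.
Adding the 2 years base period to August 23, 2015 gives a deadline of August 23, 2017, before any tolling.
Because the pending related arbitration ran from January 19, 2016 to October 22, 2016, the deadline is extended by 277 days to May 27, 2018.

May 27, 2018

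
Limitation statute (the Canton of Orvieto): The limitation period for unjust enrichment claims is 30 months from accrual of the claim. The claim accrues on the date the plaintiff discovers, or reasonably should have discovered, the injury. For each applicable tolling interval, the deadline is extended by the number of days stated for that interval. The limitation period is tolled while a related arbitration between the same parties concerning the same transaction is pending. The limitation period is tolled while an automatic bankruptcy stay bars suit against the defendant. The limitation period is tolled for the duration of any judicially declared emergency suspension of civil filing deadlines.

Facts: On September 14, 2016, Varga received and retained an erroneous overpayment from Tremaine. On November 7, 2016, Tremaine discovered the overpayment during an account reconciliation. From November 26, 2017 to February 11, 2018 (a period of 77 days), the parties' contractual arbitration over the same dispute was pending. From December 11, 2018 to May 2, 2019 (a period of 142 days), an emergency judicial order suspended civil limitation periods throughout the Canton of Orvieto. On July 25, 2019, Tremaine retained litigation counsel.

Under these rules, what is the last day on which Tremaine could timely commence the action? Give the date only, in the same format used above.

December 12, 2019

The claim did not accrue until Tremaine discovered the injury on November 7, 2016; the September 14, 2016 act date does not start the clock under the stated rule.
Adding the 30 months base period to November 7, 2016 gives a deadline of May 7, 2019, before any tolling.
The period was tolled for 77 days by the pending related arbitration (November 26, 2017 to February 11, 2018), pushing the deadline to July 23, 2019.
The period was tolled for 142 days by the emergency suspension of filing deadlines (December 11, 2018 to May 2, 2019), pushing the deadline to December 12, 2019.
Nothing else in the chronology tolls or restarts the period.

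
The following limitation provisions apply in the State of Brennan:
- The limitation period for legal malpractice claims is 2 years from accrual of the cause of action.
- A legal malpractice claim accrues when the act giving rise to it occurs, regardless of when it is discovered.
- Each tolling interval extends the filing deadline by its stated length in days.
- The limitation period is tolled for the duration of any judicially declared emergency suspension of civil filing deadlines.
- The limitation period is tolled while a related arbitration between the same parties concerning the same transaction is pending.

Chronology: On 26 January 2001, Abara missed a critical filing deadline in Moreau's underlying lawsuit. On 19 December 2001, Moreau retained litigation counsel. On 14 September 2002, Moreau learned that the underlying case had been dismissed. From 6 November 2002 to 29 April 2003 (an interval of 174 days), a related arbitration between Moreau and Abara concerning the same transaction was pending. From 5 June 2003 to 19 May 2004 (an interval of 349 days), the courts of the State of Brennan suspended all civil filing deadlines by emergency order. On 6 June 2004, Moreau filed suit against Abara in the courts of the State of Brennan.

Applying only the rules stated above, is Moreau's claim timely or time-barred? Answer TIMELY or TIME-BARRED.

TIMELY

Because the rule ties accrual to occurrence, the claim accrued on 26 January 2001, not on the 14 September 2002 discovery date.
Adding the 2 years base period to 26 January 2001 gives a deadline of 26 January 2003, before any tolling.
The period was tolled for 174 days by the pending related arbitration (6 November 2002 to 29 April 2003), pushing the deadline to 19 July 2003.
The period was tolled for 349 days by the emergency suspension of filing deadlines (5 June 2003 to 19 May 2004), pushing the deadline to 2 July 2004.
The other events in the timeline have no effect on the limitation period under the stated rules.
Filing on 6 June 2004 beat the 2 July 2004 deadline — the action is timely.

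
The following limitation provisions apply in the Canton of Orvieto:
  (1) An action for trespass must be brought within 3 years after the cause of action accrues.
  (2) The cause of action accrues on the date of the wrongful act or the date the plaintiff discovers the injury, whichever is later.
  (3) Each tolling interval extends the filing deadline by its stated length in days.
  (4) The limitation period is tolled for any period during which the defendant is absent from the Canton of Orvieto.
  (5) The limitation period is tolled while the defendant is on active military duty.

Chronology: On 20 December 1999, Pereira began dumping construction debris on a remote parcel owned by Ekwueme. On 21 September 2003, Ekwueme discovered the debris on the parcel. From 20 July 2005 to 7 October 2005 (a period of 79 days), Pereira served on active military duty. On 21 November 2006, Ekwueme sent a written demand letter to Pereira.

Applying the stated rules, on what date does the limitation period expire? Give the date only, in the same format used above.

9 December 2006

Taking the later of the act (20 December 1999) and discovery (21 September 2003), the claim accrued on 21 September 2003.
3 years from 21 September 2003 is 21 September 2006.
The period was tolled for 79 days by the defendant's active military service (20 July 2005 to 7 October 2005), pushing the deadline to 9 December 2006.
Nothing else in the chronology tolls or restarts the period.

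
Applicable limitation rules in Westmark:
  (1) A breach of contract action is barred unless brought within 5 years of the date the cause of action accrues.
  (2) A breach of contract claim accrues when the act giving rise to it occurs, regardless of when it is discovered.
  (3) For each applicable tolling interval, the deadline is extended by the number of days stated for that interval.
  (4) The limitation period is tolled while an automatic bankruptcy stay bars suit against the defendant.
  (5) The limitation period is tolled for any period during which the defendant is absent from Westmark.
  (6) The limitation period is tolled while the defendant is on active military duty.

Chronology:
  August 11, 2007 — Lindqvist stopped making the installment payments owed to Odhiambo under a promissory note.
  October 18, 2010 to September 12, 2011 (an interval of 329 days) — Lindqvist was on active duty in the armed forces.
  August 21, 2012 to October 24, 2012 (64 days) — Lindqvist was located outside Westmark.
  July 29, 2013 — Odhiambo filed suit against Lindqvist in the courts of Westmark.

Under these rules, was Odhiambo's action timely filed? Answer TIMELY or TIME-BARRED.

The limitation period began to run on August 11, 2007.
Adding the 5 years base period to August 11, 2007 gives a deadline of August 11, 2012, before any tolling.
The period was tolled for 329 days by the defendant's active military service (October 18, 2010 to September 12, 2011), pushing the deadline to July 6, 2013.
The period was tolled for 64 days by the defendant's absence from the jurisdiction (August 21, 2012 to October 24, 2012), pushing the deadline to September 8, 2013.
Odhiambo filed on July 29, 2013, before the September 8, 2013 deadline, so the action is timely.

TIMELY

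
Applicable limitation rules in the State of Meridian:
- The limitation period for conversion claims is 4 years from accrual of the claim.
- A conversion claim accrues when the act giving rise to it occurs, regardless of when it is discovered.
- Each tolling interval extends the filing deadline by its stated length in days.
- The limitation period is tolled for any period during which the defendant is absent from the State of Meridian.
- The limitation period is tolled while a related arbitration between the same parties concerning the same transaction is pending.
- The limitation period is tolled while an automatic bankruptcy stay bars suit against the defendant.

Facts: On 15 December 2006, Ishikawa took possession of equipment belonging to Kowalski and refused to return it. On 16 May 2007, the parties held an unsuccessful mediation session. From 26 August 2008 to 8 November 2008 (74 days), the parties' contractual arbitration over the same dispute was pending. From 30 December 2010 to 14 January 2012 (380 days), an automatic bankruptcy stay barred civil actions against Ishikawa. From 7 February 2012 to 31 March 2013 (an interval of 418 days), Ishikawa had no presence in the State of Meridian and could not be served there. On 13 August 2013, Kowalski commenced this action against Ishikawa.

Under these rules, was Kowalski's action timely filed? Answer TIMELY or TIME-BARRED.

The claim accrued on 15 December 2006, when the wrongful act occurred.
Adding the 4 years base period to 15 December 2006 gives a deadline of 15 December 2010, before any tolling.
The pending related arbitration from 26 August 2008 to 8 November 2008 tolled the period for 74 days, extending the deadline to 27 February 2011.
The period was tolled for 380 days by the automatic bankruptcy stay (30 December 2010 to 14 January 2012), pushing the deadline to 13 March 2012.
Because the defendant's absence from the jurisdiction ran from 7 February 2012 to 31 March 2013, the deadline is extended by 418 days to 5 May 2013.
None of the other events listed affects the running of the period under the stated rules.
Kowalski filed on 13 August 2013, after the 5 May 2013 deadline, so the action is time-barred.

TIME-BARRED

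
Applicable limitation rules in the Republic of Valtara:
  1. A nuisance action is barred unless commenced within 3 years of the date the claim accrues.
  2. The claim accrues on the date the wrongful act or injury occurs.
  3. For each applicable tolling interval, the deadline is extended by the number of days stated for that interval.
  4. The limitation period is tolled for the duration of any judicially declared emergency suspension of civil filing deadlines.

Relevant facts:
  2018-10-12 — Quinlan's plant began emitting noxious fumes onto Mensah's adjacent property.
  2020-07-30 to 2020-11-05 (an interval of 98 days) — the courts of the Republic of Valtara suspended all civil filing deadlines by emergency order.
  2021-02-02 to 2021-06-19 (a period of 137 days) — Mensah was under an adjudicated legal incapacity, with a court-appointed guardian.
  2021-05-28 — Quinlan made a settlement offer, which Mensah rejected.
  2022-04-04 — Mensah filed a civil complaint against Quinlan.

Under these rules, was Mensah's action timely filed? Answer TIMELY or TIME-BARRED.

The claim accrued on 2018-10-12, the date of the act.
3 years from 2018-10-12 is 2021-10-12.
The period was tolled for 98 days by the emergency suspension of filing deadlines (2020-07-30 to 2020-11-05), pushing the deadline to 2022-01-18.
The plaintiff's legal incapacity from 2021-02-02 to 2021-06-19 does not toll the period, because no stated rule makes the plaintiff's incapacity a tolling event.
None of the other events listed affects the running of the period under the stated rules.
Filing on 2022-04-04 missed the 2022-01-18 deadline — the action is time-barred.

TIME-BARRED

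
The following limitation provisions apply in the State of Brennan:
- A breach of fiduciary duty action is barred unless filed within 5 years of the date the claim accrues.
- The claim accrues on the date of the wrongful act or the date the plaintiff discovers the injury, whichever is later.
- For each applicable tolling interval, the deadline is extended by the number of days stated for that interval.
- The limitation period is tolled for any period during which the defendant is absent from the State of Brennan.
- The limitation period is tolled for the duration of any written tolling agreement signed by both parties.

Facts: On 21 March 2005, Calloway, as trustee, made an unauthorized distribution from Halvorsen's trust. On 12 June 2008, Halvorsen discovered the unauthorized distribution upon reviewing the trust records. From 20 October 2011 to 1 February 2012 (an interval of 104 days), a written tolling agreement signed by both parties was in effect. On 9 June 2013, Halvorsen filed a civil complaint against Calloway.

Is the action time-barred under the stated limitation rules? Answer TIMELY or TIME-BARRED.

Because discovery on 12 June 2008 post-dates the 21 March 2005 act, accrual under the later-of rule falls on 12 June 2008.
Adding the 5 years base period to 12 June 2008 gives a deadline of 12 June 2013, before any tolling.
Because the written tolling agreement ran from 20 October 2011 to 1 February 2012, the deadline is extended by 104 days to 24 September 2013.
Halvorsen filed on 9 June 2013, before the 24 September 2013 deadline, so the action is timely.

TIMELY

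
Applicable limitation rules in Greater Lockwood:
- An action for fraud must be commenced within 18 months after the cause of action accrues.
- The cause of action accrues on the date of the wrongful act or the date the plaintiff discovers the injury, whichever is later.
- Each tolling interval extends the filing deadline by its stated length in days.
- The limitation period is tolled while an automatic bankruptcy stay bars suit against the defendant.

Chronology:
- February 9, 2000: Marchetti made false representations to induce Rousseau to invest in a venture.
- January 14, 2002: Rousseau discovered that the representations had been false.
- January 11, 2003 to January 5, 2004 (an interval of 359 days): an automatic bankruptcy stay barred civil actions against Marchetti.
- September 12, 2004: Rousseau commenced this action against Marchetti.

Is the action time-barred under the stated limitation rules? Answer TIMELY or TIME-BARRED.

TIME-BARRED

Because discovery on January 14, 2002 post-dates the February 9, 2000 act, accrual under the later-of rule falls on January 14, 2002.
Adding the 18 months base period to January 14, 2002 gives a deadline of July 14, 2003, before any tolling.
The automatic bankruptcy stay from January 11, 2003 to January 5, 2004 tolled the period for 359 days, extending the deadline to July 7, 2004.
Rousseau filed on September 12, 2004, after the July 7, 2004 deadline, so the action is time-barred.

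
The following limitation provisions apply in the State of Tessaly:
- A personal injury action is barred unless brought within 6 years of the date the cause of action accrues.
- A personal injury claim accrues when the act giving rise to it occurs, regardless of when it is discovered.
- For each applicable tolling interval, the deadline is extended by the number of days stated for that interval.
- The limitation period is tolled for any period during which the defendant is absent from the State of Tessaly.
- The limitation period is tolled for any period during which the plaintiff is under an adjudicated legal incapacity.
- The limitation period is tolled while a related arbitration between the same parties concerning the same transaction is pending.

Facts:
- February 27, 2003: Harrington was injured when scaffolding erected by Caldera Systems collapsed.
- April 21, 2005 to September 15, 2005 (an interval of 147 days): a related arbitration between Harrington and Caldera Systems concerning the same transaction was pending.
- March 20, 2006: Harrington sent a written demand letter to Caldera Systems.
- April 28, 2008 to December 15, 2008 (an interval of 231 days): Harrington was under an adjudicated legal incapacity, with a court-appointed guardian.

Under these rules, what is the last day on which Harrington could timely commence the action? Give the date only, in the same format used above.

March 12, 2010

The cause of action accrued on February 27, 2003, the date of the act.
6 years from February 27, 2003 is February 27, 2009.
The period was tolled for 147 days by the pending related arbitration (April 21, 2005 to September 15, 2005), pushing the deadline to July 24, 2009.
The period was tolled for 231 days by the plaintiff's legal incapacity (April 28, 2008 to December 15, 2008), pushing the deadline to March 12, 2010.
The other events in the timeline have no effect on the limitation period under the stated rules.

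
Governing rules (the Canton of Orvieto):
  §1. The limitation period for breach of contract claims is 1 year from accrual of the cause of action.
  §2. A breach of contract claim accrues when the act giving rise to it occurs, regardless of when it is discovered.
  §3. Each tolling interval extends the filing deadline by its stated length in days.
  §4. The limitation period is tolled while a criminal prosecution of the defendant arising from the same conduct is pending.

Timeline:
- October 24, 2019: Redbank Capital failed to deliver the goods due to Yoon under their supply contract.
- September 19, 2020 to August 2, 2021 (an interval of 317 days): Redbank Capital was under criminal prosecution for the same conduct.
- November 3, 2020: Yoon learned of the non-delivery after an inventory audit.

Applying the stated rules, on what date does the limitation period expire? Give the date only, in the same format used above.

September 6, 2021

Accrual is governed by the date of the act, so the period began to run on October 24, 2019; the later discovery on November 3, 2020 is irrelevant under the stated rule.
The untolled deadline — 1 year after October 24, 2019 — is October 24, 2020.
The pending criminal prosecution from September 19, 2020 to August 2, 2021 tolled the period for 317 days, extending the deadline to September 6, 2021.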